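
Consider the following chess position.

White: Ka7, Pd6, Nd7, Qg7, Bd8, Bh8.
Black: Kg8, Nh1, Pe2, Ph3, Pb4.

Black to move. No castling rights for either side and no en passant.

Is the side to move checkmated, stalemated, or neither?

Black to move; black king on g8.
In check: yes, from the white queen on g7.
King squares — f7: attacked by Qg7; g7: attacked by Bh8; h7: attacked by Qg7; f8: attacked by Nd7; h8: attacked by Qg7.
Legal moves for Black: none.
In check with no legal moves → checkmate.

checkmate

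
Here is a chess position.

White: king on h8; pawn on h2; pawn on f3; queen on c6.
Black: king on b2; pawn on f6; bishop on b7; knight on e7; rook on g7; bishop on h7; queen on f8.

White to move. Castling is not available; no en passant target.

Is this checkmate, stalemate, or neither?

checkmate

White to move; white king on h8.
In check: yes, from the black queen on f8.
King squares — g7: attacked by Qf8; h7: attacked by Rg7; g8: attacked by Ne7.
Legal moves for White: none.
In check with no legal moves → checkmate.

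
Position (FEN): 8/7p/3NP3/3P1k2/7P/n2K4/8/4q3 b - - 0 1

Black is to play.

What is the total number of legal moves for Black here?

5

Black to move; king on f5.
In check: yes, from the white knight on d6.
Legal moves: Kg6, Kf6, Ke5, Kg4, Kf4.
Count: 5.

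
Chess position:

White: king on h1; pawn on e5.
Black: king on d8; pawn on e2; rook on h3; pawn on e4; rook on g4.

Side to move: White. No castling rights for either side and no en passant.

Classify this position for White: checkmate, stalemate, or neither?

White to move; white king on h1.
In check: yes, from the black rook on h3.
King squares — g1: attacked by Rg4; g2: attacked by Rg4; h2: attacked by Rh3.
Legal moves for White: none.
In check with no legal moves → checkmate.

checkmate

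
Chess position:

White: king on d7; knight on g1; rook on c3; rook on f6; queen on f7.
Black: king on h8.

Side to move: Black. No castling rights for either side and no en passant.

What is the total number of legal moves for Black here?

Black to move; king on h8.
In check: no.
Legal moves: none.
Count: 0.

0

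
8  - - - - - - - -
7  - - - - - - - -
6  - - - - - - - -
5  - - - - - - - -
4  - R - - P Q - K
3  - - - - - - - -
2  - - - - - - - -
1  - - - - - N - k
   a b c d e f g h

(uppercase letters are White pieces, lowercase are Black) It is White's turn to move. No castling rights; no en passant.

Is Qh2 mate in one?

yes

After Qh2: black king on h1; in check: yes, from the white queen on h2.
King squares — g1: attacked by Qh2; g2: attacked by Qh2; h2: attacked by Nf1.
Black has no legal moves → checkmate.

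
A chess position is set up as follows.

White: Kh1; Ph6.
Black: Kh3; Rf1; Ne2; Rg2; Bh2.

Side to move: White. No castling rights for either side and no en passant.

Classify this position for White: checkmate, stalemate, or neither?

White to move; white king on h1.
In check: yes, from the black rook on f1.
King squares — g1: attacked by Rf1; g2: attacked by Kh3; h2: attacked by Rg2.
Legal moves for White: none.
In check with no legal moves → checkmate.

checkmate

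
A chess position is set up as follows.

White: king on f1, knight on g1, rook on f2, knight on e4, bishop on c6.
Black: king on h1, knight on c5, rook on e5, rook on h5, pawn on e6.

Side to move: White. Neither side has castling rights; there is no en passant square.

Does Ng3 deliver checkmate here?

After Ng3: black king on h1; in check: yes, from the white knight on g3 and the white bishop on c6.
King squares — g1: attacked by Kf1; g2: attacked by Kf1; h2: attacked by Rf2.
Black has no legal moves → checkmate.

yes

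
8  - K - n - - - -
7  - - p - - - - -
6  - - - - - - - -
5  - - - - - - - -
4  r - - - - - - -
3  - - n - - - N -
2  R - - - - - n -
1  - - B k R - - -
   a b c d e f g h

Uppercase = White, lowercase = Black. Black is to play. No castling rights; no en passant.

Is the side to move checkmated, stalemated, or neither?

Black to move; black king on d1.
In check: yes, from the white rook on e1.
Legal moves for Black: Kxe1, Nxe1.
Black is in check but has 2 legal moves → neither.

neither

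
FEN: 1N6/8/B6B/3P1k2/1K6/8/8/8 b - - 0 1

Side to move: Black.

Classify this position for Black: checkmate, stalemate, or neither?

Black to move; black king on f5.
In check: no.
Legal moves for Black: Kg6, Kf6, Ke5, Kg4, Ke4.
Black has 5 legal moves and is not in check → neither.

neither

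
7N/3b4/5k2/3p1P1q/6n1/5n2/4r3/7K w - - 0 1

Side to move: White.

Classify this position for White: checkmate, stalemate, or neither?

White to move; white king on h1.
In check: yes, from the black queen on h5.
King squares — g1: attacked by Nf3; g2: attacked by Re2; h2: attacked by Re2.
Legal moves for White: none.
In check with no legal moves → checkmate.

checkmate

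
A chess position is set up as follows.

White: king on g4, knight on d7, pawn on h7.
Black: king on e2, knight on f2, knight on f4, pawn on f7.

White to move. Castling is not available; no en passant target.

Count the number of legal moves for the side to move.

White to move; king on g4.
In check: yes, from the black knight on f2.
Legal moves: Kg5, Kf5, Kh4, Kxf4, Kg3.
Count: 5.

5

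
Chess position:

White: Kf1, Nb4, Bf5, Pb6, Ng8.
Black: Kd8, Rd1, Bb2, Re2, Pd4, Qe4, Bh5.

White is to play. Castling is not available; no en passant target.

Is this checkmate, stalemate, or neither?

checkmate

White to move; white king on f1.
In check: yes, from the black rook on d1.
King squares — e1: attacked by Rd1; g1: attacked by Rd1; e2: attacked by Qe4; f2: attacked by Re2; g2: attacked by Re2.
Legal moves for White: none.
In check with no legal moves → checkmate.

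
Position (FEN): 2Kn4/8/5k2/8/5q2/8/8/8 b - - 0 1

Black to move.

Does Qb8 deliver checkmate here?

no

After Qb8: white king on c8; in check: yes, from the black queen on b8.
White has 2 legal replies: Kxb8, Kd7.
In check but a legal move exists → not checkmate.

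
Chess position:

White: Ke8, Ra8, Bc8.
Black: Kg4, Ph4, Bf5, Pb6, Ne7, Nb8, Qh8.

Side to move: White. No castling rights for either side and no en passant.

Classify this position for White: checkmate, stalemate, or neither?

White to move; white king on e8.
In check: yes, from the black queen on h8.
Legal moves for White: Kf7, Kxe7.
White is in check but has 2 legal moves → neither.

neither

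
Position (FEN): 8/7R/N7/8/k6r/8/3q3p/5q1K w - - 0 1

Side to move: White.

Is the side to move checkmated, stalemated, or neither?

White to move; white king on h1.
In check: yes, from the black queen on f1.
King squares — g1: attacked by Qf1; g2: attacked by Qf1; h2: attacked by Qd2.
Legal moves for White: none.
In check with no legal moves → checkmate.

checkmate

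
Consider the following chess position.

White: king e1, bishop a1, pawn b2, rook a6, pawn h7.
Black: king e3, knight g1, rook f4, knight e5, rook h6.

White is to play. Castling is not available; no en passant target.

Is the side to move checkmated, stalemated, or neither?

White to move; white king on e1.
In check: no.
Legal moves for White include: Ra8, Ra7, Rxh6, Rg6, Rf6, Re6, Rd6, Rc6, Rb6, Ra5, Ra4, Ra3+, Ra2, Kd1, h8=Q, h8=R, h8=B, h8=N, ... (list truncated; more exist).
White has legal moves and is not in check → neither.

neither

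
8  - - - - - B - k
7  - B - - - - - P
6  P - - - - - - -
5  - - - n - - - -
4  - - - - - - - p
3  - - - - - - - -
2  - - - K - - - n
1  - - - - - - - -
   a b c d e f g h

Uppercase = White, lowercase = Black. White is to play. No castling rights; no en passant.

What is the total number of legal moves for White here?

White to move; king on d2.
In check: no.
Legal moves: Bg7+, Be7, Bh6, Bd6, Bc5, Bb4, Ba3, Bc8, Ba8, Bc6, Bxd5, Kd3, Ke2, Kc2, Ke1, Kd1, Kc1, a7.
Count: 18.

18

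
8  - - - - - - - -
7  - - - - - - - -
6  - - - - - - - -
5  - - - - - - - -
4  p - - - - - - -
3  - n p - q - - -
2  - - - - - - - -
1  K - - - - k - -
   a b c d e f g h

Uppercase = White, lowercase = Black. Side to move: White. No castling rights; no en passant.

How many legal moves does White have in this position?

2

White to move; king on a1.
In check: yes, from the black knight on b3.
Legal moves: Ka2, Kb1.
Count: 2.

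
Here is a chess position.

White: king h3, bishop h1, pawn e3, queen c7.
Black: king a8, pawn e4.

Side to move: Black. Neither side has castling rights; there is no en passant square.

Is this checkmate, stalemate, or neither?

stalemate

Black to move; black king on a8.
In check: no.
King squares — a7: attacked by Qc7; b7: attacked by Qc7; b8: attacked by Qc7.
Legal moves for Black: none.
Not in check and no legal moves → stalemate.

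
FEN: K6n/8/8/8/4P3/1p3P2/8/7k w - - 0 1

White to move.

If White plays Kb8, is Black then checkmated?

After Kb8: black king on h1; in check: no.
Black is not in check, so this cannot be checkmate.

no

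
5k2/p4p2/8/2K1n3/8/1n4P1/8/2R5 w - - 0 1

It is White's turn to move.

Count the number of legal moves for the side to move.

White to move; king on c5.
In check: yes, from the black knight on b3.
Legal moves: Kd6, Kd5, Kb5, Kb4.
Count: 4.

4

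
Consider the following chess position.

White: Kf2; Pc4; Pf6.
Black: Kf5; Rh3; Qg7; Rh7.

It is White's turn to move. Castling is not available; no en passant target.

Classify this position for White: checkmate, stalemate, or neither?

neither

White to move; white king on f2.
In check: no.
Legal moves for White: Ke2, Kf1, Ke1, fxg7, f7, c5.
White has 6 legal moves and is not in check → neither.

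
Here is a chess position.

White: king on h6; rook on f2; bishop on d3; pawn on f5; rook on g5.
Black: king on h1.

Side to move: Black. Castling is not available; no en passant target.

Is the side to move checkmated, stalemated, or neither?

stalemate

Black to move; black king on h1.
In check: no.
King squares — g1: attacked by Rg5; g2: attacked by Rf2; h2: attacked by Rf2.
Legal moves for Black: none.
Not in check and no legal moves → stalemate.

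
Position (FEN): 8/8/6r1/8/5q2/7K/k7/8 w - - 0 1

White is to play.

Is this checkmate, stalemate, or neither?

stalemate

White to move; white king on h3.
In check: no.
King squares — g2: attacked by Rg6; h2: attacked by Qf4; g3: attacked by Qf4; g4: attacked by Qf4; h4: attacked by Qf4.
Legal moves for White: none.
Not in check and no legal moves → stalemate.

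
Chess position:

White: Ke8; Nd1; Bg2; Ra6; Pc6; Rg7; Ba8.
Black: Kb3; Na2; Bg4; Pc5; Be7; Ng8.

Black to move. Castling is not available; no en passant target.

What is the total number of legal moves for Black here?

Black to move; king on b3.
In check: no.
Legal moves: Nh6, Nf6+, Bf8, Bd8, Bf6, Bd6, Bg5, Bh4, Bc8, Bd7+, Be6, Bh5+, Bf5, Bh3, Bf3, Be2, Bxd1, Kc4, Kb4, Kc2, Nb4, Nc3, Nc1, c4.
Count: 24.

24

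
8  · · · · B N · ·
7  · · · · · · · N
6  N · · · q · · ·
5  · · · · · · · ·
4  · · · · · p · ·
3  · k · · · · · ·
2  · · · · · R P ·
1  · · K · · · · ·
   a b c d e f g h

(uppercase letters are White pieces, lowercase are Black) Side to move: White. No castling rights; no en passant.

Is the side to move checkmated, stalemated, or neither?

White to move; white king on c1.
In check: no.
Legal moves for White include: Nd7, Ng6, Nxe6, Bf7, Bd7, Bg6, Bc6, Bh5, Bb5, Ba4+, Nf6, Ng5, Nb8, Nc7, Nc5+, Nb4, Rxf4, Rf3+, ... (list truncated; more exist).
White has legal moves and is not in check → neither.

neither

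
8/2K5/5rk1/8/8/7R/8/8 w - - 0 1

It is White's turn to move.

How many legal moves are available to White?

White to move; king on c7.
In check: no.
Legal moves: Kd8, Kc8, Kb8, Kd7, Kb7, Rh8, Rh7, Rh6+, Rh5, Rh4, Rg3+, Rf3, Re3, Rd3, Rc3, Rb3, Ra3, Rh2, Rh1.
Count: 19.

19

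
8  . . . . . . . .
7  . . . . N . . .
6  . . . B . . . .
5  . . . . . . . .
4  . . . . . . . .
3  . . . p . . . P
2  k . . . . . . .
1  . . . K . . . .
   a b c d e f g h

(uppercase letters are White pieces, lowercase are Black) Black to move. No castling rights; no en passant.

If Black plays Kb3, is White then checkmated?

After Kb3: white king on d1; in check: no.
White is not in check, so this cannot be checkmate.

no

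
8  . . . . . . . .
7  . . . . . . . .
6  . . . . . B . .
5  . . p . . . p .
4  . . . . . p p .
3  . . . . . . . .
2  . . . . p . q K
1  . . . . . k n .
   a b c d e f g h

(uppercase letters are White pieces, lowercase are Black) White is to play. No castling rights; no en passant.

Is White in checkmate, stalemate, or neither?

checkmate

White to move; white king on h2.
In check: yes, from the black queen on g2.
King squares — g1: attacked by Kf1; h1: attacked by Qg2; g2: attacked by Kf1; g3: attacked by Qg2; h3: attacked by Ng1.
Legal moves for White: none.
In check with no legal moves → checkmate.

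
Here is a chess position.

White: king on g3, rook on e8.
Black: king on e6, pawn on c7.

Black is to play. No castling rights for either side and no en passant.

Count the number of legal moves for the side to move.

Black to move; king on e6.
In check: yes, from the white rook on e8.
Legal moves: Kf7, Kd7, Kf6, Kd6, Kf5, Kd5.
Count: 6.

6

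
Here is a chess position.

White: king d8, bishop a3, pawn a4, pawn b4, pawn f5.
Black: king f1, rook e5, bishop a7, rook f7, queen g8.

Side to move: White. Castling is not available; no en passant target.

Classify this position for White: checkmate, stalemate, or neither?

checkmate

White to move; white king on d8.
In check: yes, from the black queen on g8.
King squares — c7: attacked by Rf7; d7: attacked by Rf7; e7: attacked by Re5; c8: attacked by Qg8; e8: attacked by Re5.
Legal moves for White: none.
In check with no legal moves → checkmate.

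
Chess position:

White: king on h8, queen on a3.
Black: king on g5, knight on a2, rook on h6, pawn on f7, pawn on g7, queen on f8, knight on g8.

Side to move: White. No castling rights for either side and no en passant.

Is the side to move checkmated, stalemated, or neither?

checkmate

White to move; white king on h8.
In check: yes, from the black rook on h6.
King squares — g7: attacked by Qf8; h7: attacked by Rh6; g8: attacked by Qf8.
Legal moves for White: none.
In check with no legal moves → checkmate.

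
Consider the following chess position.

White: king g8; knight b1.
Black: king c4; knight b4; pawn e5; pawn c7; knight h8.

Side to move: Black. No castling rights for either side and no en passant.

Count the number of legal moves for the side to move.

Black to move; king on c4.
In check: no.
Legal moves: Nf7, Ng6, Kd5, Kc5, Kb5, Kd4, Kd3, Kb3, Nc6, Na6, Nd5, Nd3, Nc2, Na2, c6, e4, c5.
Count: 17.

17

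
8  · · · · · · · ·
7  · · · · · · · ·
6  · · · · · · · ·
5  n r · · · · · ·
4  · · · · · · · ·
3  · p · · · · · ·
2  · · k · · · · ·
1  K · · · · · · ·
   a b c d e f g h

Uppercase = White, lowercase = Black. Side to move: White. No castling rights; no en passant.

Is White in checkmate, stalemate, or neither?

White to move; white king on a1.
In check: no.
King squares — b1: attacked by Kc2; a2: attacked by Pb3; b2: attacked by Kc2.
Legal moves for White: none.
Not in check and no legal moves → stalemate.

stalemate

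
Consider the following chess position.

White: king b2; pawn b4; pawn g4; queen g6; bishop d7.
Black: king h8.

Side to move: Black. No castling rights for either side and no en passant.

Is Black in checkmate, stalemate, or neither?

Black to move; black king on h8.
In check: no.
King squares — g7: attacked by Qg6; h7: attacked by Qg6; g8: attacked by Qg6.
Legal moves for Black: none.
Not in check and no legal moves → stalemate.

stalemate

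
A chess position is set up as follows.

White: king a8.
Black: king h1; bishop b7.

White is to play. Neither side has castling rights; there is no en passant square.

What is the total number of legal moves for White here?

3

White to move; king on a8.
In check: yes, from the black bishop on b7.
Legal moves: Kb8, Kxb7, Ka7.
Count: 3.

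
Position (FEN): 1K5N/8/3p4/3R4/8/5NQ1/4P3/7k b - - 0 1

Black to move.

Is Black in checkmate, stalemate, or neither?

stalemate

Black to move; black king on h1.
In check: no.
King squares — g1: attacked by Nf3; g2: attacked by Qg3; h2: attacked by Nf3.
Legal moves for Black: none.
Not in check and no legal moves → stalemate.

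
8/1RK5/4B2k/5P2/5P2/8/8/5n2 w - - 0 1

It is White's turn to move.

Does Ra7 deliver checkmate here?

After Ra7: black king on h6; in check: no.
Black is not in check, so this cannot be checkmate.

no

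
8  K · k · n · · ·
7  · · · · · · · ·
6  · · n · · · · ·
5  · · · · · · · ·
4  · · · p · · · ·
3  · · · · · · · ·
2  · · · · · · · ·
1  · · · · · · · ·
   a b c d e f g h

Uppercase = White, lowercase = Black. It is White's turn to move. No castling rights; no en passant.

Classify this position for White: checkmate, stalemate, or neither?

White to move; white king on a8.
In check: no.
King squares — a7: attacked by Nc6; b7: attacked by Kc8; b8: attacked by Nc6.
Legal moves for White: none.
Not in check and no legal moves → stalemate.

stalemate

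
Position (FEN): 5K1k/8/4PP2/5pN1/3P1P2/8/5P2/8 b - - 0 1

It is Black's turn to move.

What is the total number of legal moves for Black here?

Black to move; king on h8.
In check: no.
Legal moves: none.
Count: 0.

0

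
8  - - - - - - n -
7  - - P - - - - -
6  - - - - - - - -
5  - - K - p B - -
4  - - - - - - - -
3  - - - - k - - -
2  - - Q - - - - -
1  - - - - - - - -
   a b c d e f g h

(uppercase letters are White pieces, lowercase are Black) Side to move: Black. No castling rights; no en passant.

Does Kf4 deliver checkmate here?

After Kf4: white king on c5; in check: no.
White is not in check, so this cannot be checkmate.

no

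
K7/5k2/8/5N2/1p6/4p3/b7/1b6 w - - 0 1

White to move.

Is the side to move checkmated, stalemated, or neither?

neither

White to move; white king on a8.
In check: no.
Legal moves for White: Kb8, Kb7, Ka7, Ng7, Ne7, Nh6+, Nd6+, Nh4, Nd4, Ng3, Nxe3.
White has 11 legal moves and is not in check → neither.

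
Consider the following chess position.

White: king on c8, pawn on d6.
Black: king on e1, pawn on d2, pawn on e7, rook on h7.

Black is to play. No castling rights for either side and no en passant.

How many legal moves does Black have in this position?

Black to move; king on e1.
In check: no.
Legal moves: Rh8+, Rg7, Rf7, Rh6, Rh5, Rh4, Rh3, Rh2, Rh1, Kf2, Ke2, Kf1, Kd1, exd6, e6, d1=Q, d1=R, d1=B, d1=N, e5.
Count: 20.

20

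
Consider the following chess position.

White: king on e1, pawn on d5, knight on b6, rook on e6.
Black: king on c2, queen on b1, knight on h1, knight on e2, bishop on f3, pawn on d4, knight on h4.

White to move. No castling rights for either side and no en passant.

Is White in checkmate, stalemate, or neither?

checkmate

White to move; white king on e1.
In check: yes, from the black queen on b1.
King squares — d1: attacked by Qb1; f1: attacked by Qb1; d2: attacked by Kc2; e2: attacked by Bf3; f2: attacked by Nh1.
Legal moves for White: none.
In check with no legal moves → checkmate.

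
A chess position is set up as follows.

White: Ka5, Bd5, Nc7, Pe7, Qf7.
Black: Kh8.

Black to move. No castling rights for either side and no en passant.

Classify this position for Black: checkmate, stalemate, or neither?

stalemate

Black to move; black king on h8.
In check: no.
King squares — g7: attacked by Qf7; h7: attacked by Qf7; g8: attacked by Qf7.
Legal moves for Black: none.
Not in check and no legal moves → stalemate.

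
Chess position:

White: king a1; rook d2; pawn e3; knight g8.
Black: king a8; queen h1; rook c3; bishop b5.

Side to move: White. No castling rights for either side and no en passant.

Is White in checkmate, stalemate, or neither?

neither

White to move; white king on a1.
In check: yes, from the black queen on h1.
King squares — b1: attacked by Qh1; a2: available; b2: available.
Legal moves for White: Kb2, Ka2, Rd1.
White is in check but has 3 legal moves → neither.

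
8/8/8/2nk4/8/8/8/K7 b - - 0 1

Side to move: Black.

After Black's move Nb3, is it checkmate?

no

After Nb3: white king on a1; in check: yes, from the black knight on b3.
White has 3 legal replies: Kb2, Ka2, Kb1.
In check but a legal move exists → not checkmate.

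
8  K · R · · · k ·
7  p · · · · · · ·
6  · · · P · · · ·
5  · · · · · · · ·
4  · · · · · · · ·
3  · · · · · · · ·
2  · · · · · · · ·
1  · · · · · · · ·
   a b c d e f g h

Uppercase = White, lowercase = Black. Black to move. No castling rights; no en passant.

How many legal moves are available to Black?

3

Black to move; king on g8.
In check: yes, from the white rook on c8.
Legal moves: Kh7, Kg7, Kf7.
Count: 3.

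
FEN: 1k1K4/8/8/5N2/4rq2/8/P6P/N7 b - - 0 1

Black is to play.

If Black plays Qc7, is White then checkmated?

yes

After Qc7: white king on d8; in check: yes, from the black queen on c7.
King squares — c7: attacked by Kb8; d7: attacked by Qc7; e7: attacked by Re4; c8: attacked by Qc7; e8: attacked by Re4.
White has no legal moves → checkmate.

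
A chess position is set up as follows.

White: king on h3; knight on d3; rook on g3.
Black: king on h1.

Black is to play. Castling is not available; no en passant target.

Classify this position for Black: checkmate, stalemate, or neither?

Black to move; black king on h1.
In check: no.
King squares — g1: attacked by Rg3; g2: attacked by Rg3; h2: attacked by Kh3.
Legal moves for Black: none.
Not in check and no legal moves → stalemate.

stalemate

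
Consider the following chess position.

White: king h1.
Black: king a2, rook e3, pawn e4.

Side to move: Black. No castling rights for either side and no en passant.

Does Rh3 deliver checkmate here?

After Rh3: white king on h1; in check: yes, from the black rook on h3.
White has 2 legal replies: Kg2, Kg1.
In check but a legal move exists → not checkmate.

no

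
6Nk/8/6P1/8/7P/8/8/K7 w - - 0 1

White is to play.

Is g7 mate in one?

After g7: black king on h8; in check: yes, from the white pawn on g7.
Black has 3 legal replies: Kxg8, Kh7, Kxg7.
In check but a legal move exists → not checkmate.

no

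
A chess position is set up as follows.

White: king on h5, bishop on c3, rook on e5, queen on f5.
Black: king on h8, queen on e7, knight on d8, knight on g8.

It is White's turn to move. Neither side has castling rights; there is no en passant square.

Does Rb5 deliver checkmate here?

After Rb5: black king on h8; in check: yes, from the white bishop on c3.
Black has 4 legal replies: Nf6+, Qg7, Qf6, Qe5.
In check but a legal move exists → not checkmate.

no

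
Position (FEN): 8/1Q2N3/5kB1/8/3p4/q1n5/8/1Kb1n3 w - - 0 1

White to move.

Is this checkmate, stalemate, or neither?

White to move; white king on b1.
In check: yes, from the black knight on c3.
King squares — a1: attacked by Qa3; c1: attacked by Qa3; a2: attacked by Qa3; b2: attacked by Bc1; c2: attacked by Ne1.
Legal moves for White: none.
In check with no legal moves → checkmate.

checkmate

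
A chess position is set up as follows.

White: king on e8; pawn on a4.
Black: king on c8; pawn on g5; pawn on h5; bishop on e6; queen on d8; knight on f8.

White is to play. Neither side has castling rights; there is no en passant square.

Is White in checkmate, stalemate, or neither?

White to move; white king on e8.
In check: yes, from the black queen on d8.
King squares — d7: attacked by Be6; e7: attacked by Qd8; f7: attacked by Be6; d8: attacked by Kc8; f8: attacked by Qd8.
Legal moves for White: none.
In check with no legal moves → checkmate.

checkmate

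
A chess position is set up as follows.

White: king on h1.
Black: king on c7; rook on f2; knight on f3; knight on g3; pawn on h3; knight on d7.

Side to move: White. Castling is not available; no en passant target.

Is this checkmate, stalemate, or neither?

checkmate

White to move; white king on h1.
In check: yes, from the black knight on g3.
King squares — g1: attacked by Nf3; g2: attacked by Rf2; h2: attacked by Rf2.
Legal moves for White: none.
In check with no legal moves → checkmate.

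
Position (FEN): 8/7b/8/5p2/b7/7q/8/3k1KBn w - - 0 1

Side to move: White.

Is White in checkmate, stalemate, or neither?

White to move; white king on f1.
In check: yes, from the black queen on h3.
King squares — e1: attacked by Kd1; g1: own bishop; e2: attacked by Kd1; f2: attacked by Nh1; g2: attacked by Qh3.
Legal moves for White: none.
In check with no legal moves → checkmate.

checkmate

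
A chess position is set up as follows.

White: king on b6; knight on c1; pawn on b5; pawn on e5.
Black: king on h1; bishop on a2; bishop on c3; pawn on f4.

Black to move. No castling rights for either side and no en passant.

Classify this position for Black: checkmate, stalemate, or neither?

neither

Black to move; black king on h1.
In check: no.
Legal moves for Black include: Bxe5, Ba5+, Bd4+, Bb4, Bd2, Bb2, Be1, Ba1, Bg8, Bf7, Be6, Bd5, Bc4, Bb3, Bb1, Kh2, Kg2, Kg1, ... (list truncated; more exist).
Black has legal moves and is not in check → neither.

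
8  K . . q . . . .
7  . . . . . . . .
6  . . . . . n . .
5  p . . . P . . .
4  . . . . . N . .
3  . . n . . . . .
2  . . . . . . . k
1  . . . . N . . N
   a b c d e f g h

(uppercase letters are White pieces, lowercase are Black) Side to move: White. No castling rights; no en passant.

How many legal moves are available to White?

2

White to move; king on a8.
In check: yes, from the black queen on d8.
Legal moves: Kb7, Ka7.
Count: 2.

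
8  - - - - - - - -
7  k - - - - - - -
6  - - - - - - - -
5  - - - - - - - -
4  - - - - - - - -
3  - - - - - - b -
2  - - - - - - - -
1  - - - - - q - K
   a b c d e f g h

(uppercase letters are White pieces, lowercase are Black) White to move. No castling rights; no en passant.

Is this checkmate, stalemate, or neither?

checkmate

White to move; white king on h1.
In check: yes, from the black queen on f1.
King squares — g1: attacked by Qf1; g2: attacked by Qf1; h2: attacked by Bg3.
Legal moves for White: none.
In check with no legal moves → checkmate.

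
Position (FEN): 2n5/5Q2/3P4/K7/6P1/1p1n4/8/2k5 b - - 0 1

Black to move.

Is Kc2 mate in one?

After Kc2: white king on a5; in check: no.
White is not in check, so this cannot be checkmate.

no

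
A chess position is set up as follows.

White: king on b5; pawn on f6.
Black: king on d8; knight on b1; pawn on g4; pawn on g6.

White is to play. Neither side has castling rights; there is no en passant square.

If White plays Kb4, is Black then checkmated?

After Kb4: black king on d8; in check: no.
Black is not in check, so this cannot be checkmate.

no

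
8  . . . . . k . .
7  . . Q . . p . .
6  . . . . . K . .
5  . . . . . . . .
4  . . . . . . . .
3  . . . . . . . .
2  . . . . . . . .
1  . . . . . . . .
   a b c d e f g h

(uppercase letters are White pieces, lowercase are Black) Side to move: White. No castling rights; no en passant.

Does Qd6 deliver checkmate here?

no

After Qd6: black king on f8; in check: yes, from the white queen on d6.
Black has 2 legal replies: Kg8, Ke8.
In check but a legal move exists → not checkmate.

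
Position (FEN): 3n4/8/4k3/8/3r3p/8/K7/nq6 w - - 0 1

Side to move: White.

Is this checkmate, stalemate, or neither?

White to move; white king on a2.
In check: yes, from the black queen on b1.
Legal moves for White: Ka3, Kxb1.
White is in check but has 2 legal moves → neither.

neither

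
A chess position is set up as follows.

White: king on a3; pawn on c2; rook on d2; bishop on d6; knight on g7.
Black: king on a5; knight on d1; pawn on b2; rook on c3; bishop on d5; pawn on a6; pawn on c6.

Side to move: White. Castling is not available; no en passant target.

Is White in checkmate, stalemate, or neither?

checkmate

White to move; white king on a3.
In check: yes, from the black rook on c3.
King squares — a2: attacked by Bd5; b2: attacked by Nd1; b3: attacked by Rc3; a4: attacked by Ka5; b4: attacked by Ka5.
Legal moves for White: none.
In check with no legal moves → checkmate.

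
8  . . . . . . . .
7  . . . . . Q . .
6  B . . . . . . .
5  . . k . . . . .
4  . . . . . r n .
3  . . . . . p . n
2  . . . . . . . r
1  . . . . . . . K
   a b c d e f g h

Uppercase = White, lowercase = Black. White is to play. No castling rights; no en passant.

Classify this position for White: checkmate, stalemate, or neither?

checkmate

White to move; white king on h1.
In check: yes, from the black rook on h2.
King squares — g1: attacked by Nh3; g2: attacked by Rh2; h2: attacked by Ng4.
Legal moves for White: none.
In check with no legal moves → checkmate.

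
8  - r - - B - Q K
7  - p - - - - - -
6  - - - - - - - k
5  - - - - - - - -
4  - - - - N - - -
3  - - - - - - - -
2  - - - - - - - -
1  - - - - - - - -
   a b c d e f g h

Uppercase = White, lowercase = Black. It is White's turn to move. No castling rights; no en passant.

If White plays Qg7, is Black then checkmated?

After Qg7: black king on h6; in check: yes, from the white queen on g7.
King squares — g5: attacked by Ne4; h5: attacked by Be8; g6: attacked by Qg7; g7: attacked by Kh8; h7: attacked by Qg7.
Black has no legal moves → checkmate.

yes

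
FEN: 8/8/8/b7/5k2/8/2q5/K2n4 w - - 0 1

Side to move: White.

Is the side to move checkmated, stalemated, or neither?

stalemate

White to move; white king on a1.
In check: no.
King squares — b1: attacked by Qc2; a2: attacked by Qc2; b2: attacked by Nd1.
Legal moves for White: none.
Not in check and no legal moves → stalemate.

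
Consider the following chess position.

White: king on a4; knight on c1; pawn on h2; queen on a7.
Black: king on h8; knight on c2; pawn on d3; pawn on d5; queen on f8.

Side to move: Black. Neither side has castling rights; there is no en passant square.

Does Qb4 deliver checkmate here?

After Qb4: white king on a4; in check: yes, from the black queen on b4.
King squares — a3: attacked by Nc2; b3: attacked by Qb4; b4: attacked by Nc2; a5: attacked by Qb4; b5: attacked by Qb4.
White has no legal moves → checkmate.

yes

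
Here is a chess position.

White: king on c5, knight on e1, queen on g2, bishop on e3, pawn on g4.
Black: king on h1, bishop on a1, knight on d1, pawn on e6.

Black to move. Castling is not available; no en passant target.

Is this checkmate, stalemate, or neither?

checkmate

Black to move; black king on h1.
In check: yes, from the white queen on g2.
King squares — g1: attacked by Qg2; g2: attacked by Ne1; h2: attacked by Qg2.
Legal moves for Black: none.
In check with no legal moves → checkmate.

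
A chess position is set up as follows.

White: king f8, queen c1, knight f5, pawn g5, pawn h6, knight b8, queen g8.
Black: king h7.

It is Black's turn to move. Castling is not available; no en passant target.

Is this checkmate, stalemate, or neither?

Black to move; black king on h7.
In check: yes, from the white queen on g8.
King squares — g6: attacked by Qg8; h6: attacked by Nf5; g7: attacked by Nf5; g8: attacked by Kf8; h8: attacked by Qg8.
Legal moves for Black: none.
In check with no legal moves → checkmate.

checkmate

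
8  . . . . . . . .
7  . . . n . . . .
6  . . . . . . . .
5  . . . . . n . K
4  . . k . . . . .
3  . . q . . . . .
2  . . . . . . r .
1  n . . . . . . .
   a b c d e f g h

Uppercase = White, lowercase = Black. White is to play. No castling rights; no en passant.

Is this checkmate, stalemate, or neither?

stalemate

White to move; white king on h5.
In check: no.
King squares — g4: attacked by Rg2; h4: attacked by Nf5; g5: attacked by Rg2; g6: attacked by Rg2; h6: attacked by Nf5.
Legal moves for White: none.
Not in check and no legal moves → stalemate.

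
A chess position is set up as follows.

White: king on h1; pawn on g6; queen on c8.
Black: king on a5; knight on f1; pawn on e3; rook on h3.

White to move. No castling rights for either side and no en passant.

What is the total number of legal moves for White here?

White to move; king on h1.
In check: yes, from the black rook on h3.
Legal moves: Kg2, Kg1, Qxh3.
Count: 3.

3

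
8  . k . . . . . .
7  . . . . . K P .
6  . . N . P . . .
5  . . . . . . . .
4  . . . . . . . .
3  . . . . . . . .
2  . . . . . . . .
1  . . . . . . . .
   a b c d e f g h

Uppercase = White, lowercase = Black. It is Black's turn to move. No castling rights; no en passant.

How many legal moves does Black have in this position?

Black to move; king on b8.
In check: yes, from the white knight on c6.
Legal moves: Kc8, Ka8, Kc7, Kb7.
Count: 4.

4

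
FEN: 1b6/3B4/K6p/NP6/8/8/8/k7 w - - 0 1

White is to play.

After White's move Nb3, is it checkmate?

no

After Nb3: black king on a1; in check: yes, from the white knight on b3.
Black has 3 legal replies: Kb2, Ka2, Kb1.
In check but a legal move exists → not checkmate.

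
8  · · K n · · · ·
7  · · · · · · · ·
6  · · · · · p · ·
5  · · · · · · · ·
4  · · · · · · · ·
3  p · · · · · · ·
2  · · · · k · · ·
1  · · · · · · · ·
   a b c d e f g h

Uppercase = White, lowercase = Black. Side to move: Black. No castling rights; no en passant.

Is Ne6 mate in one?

After Ne6: white king on c8; in check: no.
White is not in check, so this cannot be checkmate.

no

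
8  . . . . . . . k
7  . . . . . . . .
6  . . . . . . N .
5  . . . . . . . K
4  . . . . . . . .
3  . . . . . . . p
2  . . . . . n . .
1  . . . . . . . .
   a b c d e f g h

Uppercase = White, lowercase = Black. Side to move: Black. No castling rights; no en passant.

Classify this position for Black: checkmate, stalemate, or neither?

Black to move; black king on h8.
In check: yes, from the white knight on g6.
Legal moves for Black: Kg8, Kh7, Kg7.
Black is in check but has 3 legal moves → neither.

neither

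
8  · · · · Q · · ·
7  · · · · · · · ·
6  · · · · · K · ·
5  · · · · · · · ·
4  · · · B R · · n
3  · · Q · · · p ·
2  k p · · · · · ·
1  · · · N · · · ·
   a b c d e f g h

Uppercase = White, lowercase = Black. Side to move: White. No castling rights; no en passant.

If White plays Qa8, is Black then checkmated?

After Qa8: black king on a2; in check: yes, from the white queen on a8.
Black has 1 legal reply: Kb1.
In check but a legal move exists → not checkmate.

no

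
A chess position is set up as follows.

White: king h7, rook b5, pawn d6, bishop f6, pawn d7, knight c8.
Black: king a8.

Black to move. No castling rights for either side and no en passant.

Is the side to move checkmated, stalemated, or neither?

stalemate

Black to move; black king on a8.
In check: no.
King squares — a7: attacked by Nc8; b7: attacked by Rb5; b8: attacked by Rb5.
Legal moves for Black: none.
Not in check and no legal moves → stalemate.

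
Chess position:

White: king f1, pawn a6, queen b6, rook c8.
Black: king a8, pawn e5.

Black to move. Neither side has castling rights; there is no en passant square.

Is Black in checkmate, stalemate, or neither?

Black to move; black king on a8.
In check: yes, from the white rook on c8.
King squares — a7: attacked by Qb6; b7: attacked by Pa6; b8: attacked by Qb6.
Legal moves for Black: none.
In check with no legal moves → checkmate.

checkmate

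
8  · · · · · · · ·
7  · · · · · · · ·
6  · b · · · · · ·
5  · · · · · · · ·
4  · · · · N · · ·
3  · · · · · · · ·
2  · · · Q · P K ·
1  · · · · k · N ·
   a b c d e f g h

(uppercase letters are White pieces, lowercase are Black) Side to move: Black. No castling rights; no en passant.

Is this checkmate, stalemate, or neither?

checkmate

Black to move; black king on e1.
In check: yes, from the white queen on d2.
King squares — d1: attacked by Qd2; f1: attacked by Kg2; d2: attacked by Ne4; e2: attacked by Ng1; f2: attacked by Qd2.
Legal moves for Black: none.
In check with no legal moves → checkmate.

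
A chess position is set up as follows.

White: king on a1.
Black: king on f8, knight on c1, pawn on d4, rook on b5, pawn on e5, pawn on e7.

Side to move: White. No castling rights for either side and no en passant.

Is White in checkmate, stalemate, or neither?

White to move; white king on a1.
In check: no.
King squares — b1: attacked by Rb5; a2: attacked by Nc1; b2: attacked by Rb5.
Legal moves for White: none.
Not in check and no legal moves → stalemate.

stalemate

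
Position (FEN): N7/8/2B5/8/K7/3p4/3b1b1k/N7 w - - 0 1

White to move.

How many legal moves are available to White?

16

White to move; king on a4.
In check: no.
Legal moves: Nc7, Nb6, Be8, Bd7, Bb7, Bd5, Bb5, Be4, Bf3, Bg2, Bh1, Kb5, Kb3, Ka3, Nb3, Nc2.
Count: 16.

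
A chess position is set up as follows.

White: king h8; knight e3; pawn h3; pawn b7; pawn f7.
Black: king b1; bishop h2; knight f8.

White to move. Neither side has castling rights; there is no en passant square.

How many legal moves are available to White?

White to move; king on h8.
In check: no.
Legal moves: Kg8, Kg7, Nf5, Nd5, Ng4, Nc4, Ng2, Nc2, Nf1, Nd1, b8=Q+, b8=R+, b8=B, b8=N, h4.
Count: 15.

15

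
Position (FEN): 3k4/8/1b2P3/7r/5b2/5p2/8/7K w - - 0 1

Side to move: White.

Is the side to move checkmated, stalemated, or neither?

White to move; white king on h1.
In check: yes, from the black rook on h5.
King squares — g1: attacked by Bb6; g2: attacked by Pf3; h2: attacked by Bf4.
Legal moves for White: none.
In check with no legal moves → checkmate.

checkmate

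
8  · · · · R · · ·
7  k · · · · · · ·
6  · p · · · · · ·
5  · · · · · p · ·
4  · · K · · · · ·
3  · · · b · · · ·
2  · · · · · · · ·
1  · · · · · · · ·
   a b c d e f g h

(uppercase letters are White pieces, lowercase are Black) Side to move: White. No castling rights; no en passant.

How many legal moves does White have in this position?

White to move; king on c4.
In check: yes, from the black bishop on d3.
Legal moves: Kd5, Kd4, Kb4, Kxd3, Kc3, Kb3.
Count: 6.

6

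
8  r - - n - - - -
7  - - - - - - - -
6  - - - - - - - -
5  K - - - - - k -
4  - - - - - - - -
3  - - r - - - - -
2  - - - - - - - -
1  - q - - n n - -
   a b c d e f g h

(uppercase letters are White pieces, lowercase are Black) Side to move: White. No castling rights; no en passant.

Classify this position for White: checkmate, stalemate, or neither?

White to move; white king on a5.
In check: yes, from the black rook on a8.
King squares — a4: attacked by Ra8; b4: attacked by Qb1; b5: attacked by Qb1; a6: attacked by Ra8; b6: attacked by Qb1.
Legal moves for White: none.
In check with no legal moves → checkmate.

checkmate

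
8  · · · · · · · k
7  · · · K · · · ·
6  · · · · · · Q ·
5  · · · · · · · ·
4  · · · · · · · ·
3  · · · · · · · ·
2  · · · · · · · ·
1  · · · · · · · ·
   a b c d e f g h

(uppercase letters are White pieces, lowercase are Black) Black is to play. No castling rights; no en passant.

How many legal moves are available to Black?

0

Black to move; king on h8.
In check: no.
Legal moves: none.
Count: 0.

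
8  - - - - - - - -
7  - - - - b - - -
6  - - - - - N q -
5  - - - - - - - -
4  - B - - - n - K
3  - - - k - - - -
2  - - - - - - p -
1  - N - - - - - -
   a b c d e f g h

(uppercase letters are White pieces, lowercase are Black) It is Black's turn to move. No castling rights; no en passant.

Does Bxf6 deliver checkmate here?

After Bxf6: white king on h4; in check: yes, from the black bishop on f6.
King squares — g3: attacked by Qg6; h3: attacked by Nf4; g4: attacked by Qg6; g5: attacked by Bf6; h5: attacked by Nf4.
White has no legal moves → checkmate.

yes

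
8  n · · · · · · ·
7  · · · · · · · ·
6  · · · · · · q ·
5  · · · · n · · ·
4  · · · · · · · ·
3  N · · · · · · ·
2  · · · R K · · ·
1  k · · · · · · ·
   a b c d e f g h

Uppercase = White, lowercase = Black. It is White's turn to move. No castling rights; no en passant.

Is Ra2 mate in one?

After Ra2: black king on a1; in check: yes, from the white rook on a2.
Black has 1 legal reply: Kxa2.
In check but a legal move exists → not checkmate.

no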